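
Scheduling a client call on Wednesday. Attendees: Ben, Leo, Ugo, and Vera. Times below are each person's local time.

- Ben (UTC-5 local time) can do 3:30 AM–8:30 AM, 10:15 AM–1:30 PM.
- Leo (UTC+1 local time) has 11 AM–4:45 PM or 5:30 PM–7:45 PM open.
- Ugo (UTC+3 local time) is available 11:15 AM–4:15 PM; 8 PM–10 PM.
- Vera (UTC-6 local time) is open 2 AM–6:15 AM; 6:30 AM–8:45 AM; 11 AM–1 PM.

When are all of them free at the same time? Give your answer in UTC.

Ben in UTC: 08:30-13:30, 15:15-18:30 (add 5h to convert from UTC-5).
Leo in UTC: 10:00-15:45, 16:30-18:45 (subtract 1h to convert from UTC+1).
Ugo in UTC: 08:15-13:15, 17:00-19:00 (subtract 3h to convert from UTC+3).
Vera in UTC: 08:00-12:15, 12:30-14:45, 17:00-19:00 (add 6h to convert from UTC-6).
Ben ∩ Leo: 10:00-13:30, 15:15-15:45, 16:30-18:30.
Ben ∩ Leo ∩ Ugo: 10:00-13:15, 17:00-18:30.
Ben ∩ Leo ∩ Ugo ∩ Vera: 10:00-12:15, 12:30-13:15, 17:00-18:30.

10:00-12:15, 12:30-13:15, 17:00-18:30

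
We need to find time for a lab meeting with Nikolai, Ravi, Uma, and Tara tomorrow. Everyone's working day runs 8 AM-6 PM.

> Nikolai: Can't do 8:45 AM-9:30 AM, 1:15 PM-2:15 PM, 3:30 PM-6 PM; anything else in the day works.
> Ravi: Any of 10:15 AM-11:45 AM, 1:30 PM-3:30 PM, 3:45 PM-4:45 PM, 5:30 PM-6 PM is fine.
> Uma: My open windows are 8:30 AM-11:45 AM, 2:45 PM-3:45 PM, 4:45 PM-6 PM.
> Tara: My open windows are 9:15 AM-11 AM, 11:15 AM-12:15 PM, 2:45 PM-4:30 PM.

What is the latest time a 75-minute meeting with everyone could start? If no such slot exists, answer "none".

none

Nikolai free: 08:00-08:45, 09:30-13:15, 14:15-15:30 (invert busy blocks within the working day).
Ravi free: 10:15-11:45, 13:30-15:30, 15:45-16:45, 17:30-18:00.
Uma free: 08:30-11:45, 14:45-15:45, 16:45-18:00.
Tara free: 09:15-11:00, 11:15-12:15, 14:45-16:30.
Nikolai ∩ Ravi: 10:15-11:45, 14:15-15:30.
Nikolai ∩ Ravi ∩ Uma: 10:15-11:45, 14:45-15:30.
Nikolai ∩ Ravi ∩ Uma ∩ Tara: 10:15-11:00, 11:15-11:45, 14:45-15:30.
No common window is at least 75 minutes long.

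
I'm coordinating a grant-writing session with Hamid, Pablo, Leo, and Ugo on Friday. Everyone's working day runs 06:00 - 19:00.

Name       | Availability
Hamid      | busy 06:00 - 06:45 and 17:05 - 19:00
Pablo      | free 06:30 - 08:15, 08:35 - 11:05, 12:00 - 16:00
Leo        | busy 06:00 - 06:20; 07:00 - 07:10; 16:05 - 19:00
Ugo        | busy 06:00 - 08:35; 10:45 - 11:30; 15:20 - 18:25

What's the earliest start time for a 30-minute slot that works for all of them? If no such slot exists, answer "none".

Hamid free: 06:45-17:05 (invert busy blocks within the working day).
Pablo free: 06:30-08:15, 08:35-11:05, 12:00-16:00.
Leo free: 06:20-07:00, 07:10-16:05 (invert busy blocks within the working day).
Ugo free: 08:35-10:45, 11:30-15:20, 18:25-19:00 (invert busy blocks within the working day).
Hamid ∩ Pablo: 06:45-08:15, 08:35-11:05, 12:00-16:00.
Hamid ∩ Pablo ∩ Leo: 06:45-07:00, 07:10-08:15, 08:35-11:05, 12:00-16:00.
Hamid ∩ Pablo ∩ Leo ∩ Ugo: 08:35-10:45, 12:00-15:20.
The first common window of at least 30 minutes is 08:35-10:45, so the earliest start is 08:35.

08:35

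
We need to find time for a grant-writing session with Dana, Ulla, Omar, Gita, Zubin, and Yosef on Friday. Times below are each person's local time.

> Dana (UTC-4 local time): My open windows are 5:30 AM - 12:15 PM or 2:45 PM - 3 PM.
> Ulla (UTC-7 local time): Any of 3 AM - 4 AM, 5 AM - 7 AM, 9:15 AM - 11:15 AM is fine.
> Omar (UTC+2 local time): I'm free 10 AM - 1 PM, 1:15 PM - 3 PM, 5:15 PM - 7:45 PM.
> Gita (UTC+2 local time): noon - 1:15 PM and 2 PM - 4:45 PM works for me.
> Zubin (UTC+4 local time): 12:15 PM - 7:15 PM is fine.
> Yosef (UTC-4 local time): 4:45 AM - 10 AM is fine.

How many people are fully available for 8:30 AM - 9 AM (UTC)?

2

Dana in UTC: 09:30-16:15, 18:45-19:00 (add 4h to convert from UTC-4).
Ulla in UTC: 10:00-11:00, 12:00-14:00, 16:15-18:15 (add 7h to convert from UTC-7).
Omar in UTC: 08:00-11:00, 11:15-13:00, 15:15-17:45 (subtract 2h to convert from UTC+2).
Gita in UTC: 10:00-11:15, 12:00-14:45 (subtract 2h to convert from UTC+2).
Zubin in UTC: 08:15-15:15 (subtract 4h to convert from UTC+4).
Yosef in UTC: 08:45-14:00 (add 4h to convert from UTC-4).
Omar and Zubin can make the full 08:30-09:00 slot — that's 2.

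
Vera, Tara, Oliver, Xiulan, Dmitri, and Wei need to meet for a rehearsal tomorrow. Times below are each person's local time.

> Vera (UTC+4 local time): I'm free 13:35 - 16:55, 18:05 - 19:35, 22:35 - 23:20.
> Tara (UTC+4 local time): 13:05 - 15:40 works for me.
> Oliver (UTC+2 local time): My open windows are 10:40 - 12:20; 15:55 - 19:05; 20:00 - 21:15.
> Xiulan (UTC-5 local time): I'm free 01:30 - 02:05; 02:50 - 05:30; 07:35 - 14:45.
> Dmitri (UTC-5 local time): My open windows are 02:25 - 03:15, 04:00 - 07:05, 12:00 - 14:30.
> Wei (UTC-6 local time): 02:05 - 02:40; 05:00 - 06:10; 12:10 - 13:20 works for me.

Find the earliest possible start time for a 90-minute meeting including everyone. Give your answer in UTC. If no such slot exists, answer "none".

Vera in UTC: 09:35-12:55, 14:05-15:35, 18:35-19:20 (subtract 4h to convert from UTC+4).
Tara in UTC: 09:05-11:40 (subtract 4h to convert from UTC+4).
Oliver in UTC: 08:40-10:20, 13:55-17:05, 18:00-19:15 (subtract 2h to convert from UTC+2).
Xiulan in UTC: 06:30-07:05, 07:50-10:30, 12:35-19:45 (add 5h to convert from UTC-5).
Dmitri in UTC: 07:25-08:15, 09:00-12:05, 17:00-19:30 (add 5h to convert from UTC-5).
Wei in UTC: 08:05-08:40, 11:00-12:10, 18:10-19:20 (add 6h to convert from UTC-6).
Vera ∩ Tara: 09:35-11:40.
Vera ∩ Tara ∩ Oliver: 09:35-10:20.
Vera ∩ Tara ∩ Oliver ∩ Xiulan: 09:35-10:20.
Vera ∩ Tara ∩ Oliver ∩ Xiulan ∩ Dmitri: 09:35-10:20.
Vera ∩ Tara ∩ Oliver ∩ Xiulan ∩ Dmitri ∩ Wei: ∅.
There is no time when everyone is free.
No common window is at least 90 minutes long.

none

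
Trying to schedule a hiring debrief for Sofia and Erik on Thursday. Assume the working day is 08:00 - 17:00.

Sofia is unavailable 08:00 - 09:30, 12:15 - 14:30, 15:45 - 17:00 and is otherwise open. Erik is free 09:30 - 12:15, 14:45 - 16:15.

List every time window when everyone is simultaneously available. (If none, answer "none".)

09:30-12:15, 14:45-15:45

Sofia free: 09:30-12:15, 14:30-15:45 (invert busy blocks within the working day).
Erik free: 09:30-12:15, 14:45-16:15.
Sofia ∩ Erik: 09:30-12:15, 14:45-15:45.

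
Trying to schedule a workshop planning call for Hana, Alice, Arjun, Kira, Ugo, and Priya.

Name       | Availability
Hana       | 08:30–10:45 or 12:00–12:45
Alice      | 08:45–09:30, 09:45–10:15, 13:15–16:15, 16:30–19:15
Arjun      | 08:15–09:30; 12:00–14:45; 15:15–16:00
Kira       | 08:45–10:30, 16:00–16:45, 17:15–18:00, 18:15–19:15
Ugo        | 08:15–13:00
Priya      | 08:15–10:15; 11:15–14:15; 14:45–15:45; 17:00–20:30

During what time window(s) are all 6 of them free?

08:45-09:30

Hana ∩ Alice: 08:45-09:30, 09:45-10:15.
Hana ∩ Alice ∩ Arjun: 08:45-09:30.
Hana ∩ Alice ∩ Arjun ∩ Kira: 08:45-09:30.
Hana ∩ Alice ∩ Arjun ∩ Kira ∩ Ugo: 08:45-09:30.
Hana ∩ Alice ∩ Arjun ∩ Kira ∩ Ugo ∩ Priya: 08:45-09:30.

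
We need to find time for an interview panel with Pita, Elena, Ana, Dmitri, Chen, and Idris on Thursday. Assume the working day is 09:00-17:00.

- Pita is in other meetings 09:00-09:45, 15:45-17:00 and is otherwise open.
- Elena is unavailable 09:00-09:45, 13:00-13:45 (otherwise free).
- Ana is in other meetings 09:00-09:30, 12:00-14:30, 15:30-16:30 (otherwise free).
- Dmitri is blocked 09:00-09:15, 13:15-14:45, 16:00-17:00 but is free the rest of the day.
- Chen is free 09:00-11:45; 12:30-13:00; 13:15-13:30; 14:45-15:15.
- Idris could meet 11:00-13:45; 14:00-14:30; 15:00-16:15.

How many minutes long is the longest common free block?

Pita free: 09:45-15:45 (invert busy blocks within the working day).
Elena free: 09:45-13:00, 13:45-17:00 (invert busy blocks within the working day).
Ana free: 09:30-12:00, 14:30-15:30, 16:30-17:00 (invert busy blocks within the working day).
Dmitri free: 09:15-13:15, 14:45-16:00 (invert busy blocks within the working day).
Chen free: 09:00-11:45, 12:30-13:00, 13:15-13:30, 14:45-15:15.
Idris free: 11:00-13:45, 14:00-14:30, 15:00-16:15.
Pita ∩ Elena: 09:45-13:00, 13:45-15:45.
Pita ∩ Elena ∩ Ana: 09:45-12:00, 14:30-15:30.
Pita ∩ Elena ∩ Ana ∩ Dmitri: 09:45-12:00, 14:45-15:30.
Pita ∩ Elena ∩ Ana ∩ Dmitri ∩ Chen: 09:45-11:45, 14:45-15:15.
Pita ∩ Elena ∩ Ana ∩ Dmitri ∩ Chen ∩ Idris: 11:00-11:45, 15:00-15:15.
The longest is 11:00-11:45 at 45 minutes.

45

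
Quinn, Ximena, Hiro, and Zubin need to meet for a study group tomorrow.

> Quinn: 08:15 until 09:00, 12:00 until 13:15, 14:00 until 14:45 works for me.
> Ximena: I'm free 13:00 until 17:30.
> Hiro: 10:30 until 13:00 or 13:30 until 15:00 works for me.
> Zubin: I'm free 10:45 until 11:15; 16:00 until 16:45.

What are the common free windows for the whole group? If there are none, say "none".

none

Quinn ∩ Ximena: 13:00-13:15, 14:00-14:45.
Quinn ∩ Ximena ∩ Hiro: 14:00-14:45.
Quinn ∩ Ximena ∩ Hiro ∩ Zubin: ∅.
There is no time when everyone is free.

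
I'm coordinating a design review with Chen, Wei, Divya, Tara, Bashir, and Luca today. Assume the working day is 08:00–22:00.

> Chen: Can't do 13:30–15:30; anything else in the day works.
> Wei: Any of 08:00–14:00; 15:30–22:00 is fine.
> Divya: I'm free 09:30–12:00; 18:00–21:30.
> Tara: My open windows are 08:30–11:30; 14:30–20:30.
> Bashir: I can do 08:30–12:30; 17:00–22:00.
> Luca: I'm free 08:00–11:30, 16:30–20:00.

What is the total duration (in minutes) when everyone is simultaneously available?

Chen free: 08:00-13:30, 15:30-22:00 (invert busy blocks within the working day).
Wei free: 08:00-14:00, 15:30-22:00.
Divya free: 09:30-12:00, 18:00-21:30.
Tara free: 08:30-11:30, 14:30-20:30.
Bashir free: 08:30-12:30, 17:00-22:00.
Luca free: 08:00-11:30, 16:30-20:00.
Chen ∩ Wei: 08:00-13:30, 15:30-22:00.
Chen ∩ Wei ∩ Divya: 09:30-12:00, 18:00-21:30.
Chen ∩ Wei ∩ Divya ∩ Tara: 09:30-11:30, 18:00-20:30.
Chen ∩ Wei ∩ Divya ∩ Tara ∩ Bashir: 09:30-11:30, 18:00-20:30.
Chen ∩ Wei ∩ Divya ∩ Tara ∩ Bashir ∩ Luca: 09:30-11:30, 18:00-20:00.
Those are the intersection windows.
Summing the common windows: 120 + 120 = 240 minutes.

240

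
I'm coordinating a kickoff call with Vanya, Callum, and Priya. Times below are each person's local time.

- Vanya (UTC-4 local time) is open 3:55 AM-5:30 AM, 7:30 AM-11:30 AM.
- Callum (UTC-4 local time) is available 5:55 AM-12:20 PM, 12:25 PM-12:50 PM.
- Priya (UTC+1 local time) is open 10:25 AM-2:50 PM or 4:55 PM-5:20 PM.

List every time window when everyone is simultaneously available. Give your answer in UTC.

Vanya in UTC: 07:55-09:30, 11:30-15:30 (add 4h to convert from UTC-4).
Callum in UTC: 09:55-16:20, 16:25-16:50 (add 4h to convert from UTC-4).
Priya in UTC: 09:25-13:50, 15:55-16:20 (subtract 1h to convert from UTC+1).
Vanya ∩ Callum: 11:30-15:30.
Vanya ∩ Callum ∩ Priya: 11:30-13:50.

11:30-13:50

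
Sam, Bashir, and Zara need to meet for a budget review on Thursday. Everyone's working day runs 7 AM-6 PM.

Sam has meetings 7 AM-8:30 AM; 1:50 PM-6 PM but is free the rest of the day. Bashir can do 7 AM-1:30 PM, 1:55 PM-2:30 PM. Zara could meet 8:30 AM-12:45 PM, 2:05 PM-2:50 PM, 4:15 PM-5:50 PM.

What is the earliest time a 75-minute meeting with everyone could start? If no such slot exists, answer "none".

08:30

Sam free: 08:30-13:50 (invert busy blocks within the working day).
Bashir free: 07:00-13:30, 13:55-14:30.
Zara free: 08:30-12:45, 14:05-14:50, 16:15-17:50.
Sam ∩ Bashir: 08:30-13:30.
Sam ∩ Bashir ∩ Zara: 08:30-12:45.
The first common window of at least 75 minutes is 08:30-12:45, so the earliest start is 08:30.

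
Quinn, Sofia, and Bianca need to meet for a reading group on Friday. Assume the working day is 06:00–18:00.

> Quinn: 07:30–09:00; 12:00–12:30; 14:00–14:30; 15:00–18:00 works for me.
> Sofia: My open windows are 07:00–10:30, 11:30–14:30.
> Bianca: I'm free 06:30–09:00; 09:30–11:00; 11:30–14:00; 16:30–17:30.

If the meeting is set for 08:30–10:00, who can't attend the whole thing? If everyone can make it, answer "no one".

Bianca, Quinn

Quinn: not fully free for 08:30-10:00. Sofia: free for 08:30-10:00. Bianca: not fully free for 08:30-10:00.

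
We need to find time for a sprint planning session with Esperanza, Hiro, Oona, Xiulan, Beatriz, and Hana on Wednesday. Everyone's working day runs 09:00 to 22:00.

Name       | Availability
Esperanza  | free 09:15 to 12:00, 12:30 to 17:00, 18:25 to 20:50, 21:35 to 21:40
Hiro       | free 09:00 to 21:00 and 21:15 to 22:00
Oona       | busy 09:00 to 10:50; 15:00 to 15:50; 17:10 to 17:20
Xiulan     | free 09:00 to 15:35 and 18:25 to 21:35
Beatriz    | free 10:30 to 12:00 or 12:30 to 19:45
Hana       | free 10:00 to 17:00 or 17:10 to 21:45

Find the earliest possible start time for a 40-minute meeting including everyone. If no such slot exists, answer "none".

Esperanza free: 09:15-12:00, 12:30-17:00, 18:25-20:50, 21:35-21:40.
Hiro free: 09:00-21:00, 21:15-22:00.
Oona free: 10:50-15:00, 15:50-17:10, 17:20-22:00 (invert busy blocks within the working day).
Xiulan free: 09:00-15:35, 18:25-21:35.
Beatriz free: 10:30-12:00, 12:30-19:45.
Hana free: 10:00-17:00, 17:10-21:45.
Esperanza ∩ Hiro: 09:15-12:00, 12:30-17:00, 18:25-20:50, 21:35-21:40.
Esperanza ∩ Hiro ∩ Oona: 10:50-12:00, 12:30-15:00, 15:50-17:00, 18:25-20:50, 21:35-21:40.
Esperanza ∩ Hiro ∩ Oona ∩ Xiulan: 10:50-12:00, 12:30-15:00, 18:25-20:50.
Esperanza ∩ Hiro ∩ Oona ∩ Xiulan ∩ Beatriz: 10:50-12:00, 12:30-15:00, 18:25-19:45.
Esperanza ∩ Hiro ∩ Oona ∩ Xiulan ∩ Beatriz ∩ Hana: 10:50-12:00, 12:30-15:00, 18:25-19:45.
The first common window of at least 40 minutes is 10:50-12:00, so the earliest start is 10:50.

10:50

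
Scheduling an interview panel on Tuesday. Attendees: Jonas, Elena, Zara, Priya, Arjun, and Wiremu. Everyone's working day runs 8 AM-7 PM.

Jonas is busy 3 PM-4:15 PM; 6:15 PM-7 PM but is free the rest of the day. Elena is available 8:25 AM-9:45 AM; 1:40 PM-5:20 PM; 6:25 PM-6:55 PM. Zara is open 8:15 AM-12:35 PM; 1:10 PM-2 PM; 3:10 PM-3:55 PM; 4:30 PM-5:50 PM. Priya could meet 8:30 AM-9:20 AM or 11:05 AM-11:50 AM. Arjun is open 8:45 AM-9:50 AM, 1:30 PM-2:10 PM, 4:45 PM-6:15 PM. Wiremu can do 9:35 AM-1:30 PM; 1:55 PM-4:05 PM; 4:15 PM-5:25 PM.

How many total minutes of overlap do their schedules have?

0

Jonas free: 08:00-15:00, 16:15-18:15 (invert busy blocks within the working day).
Elena free: 08:25-09:45, 13:40-17:20, 18:25-18:55.
Zara free: 08:15-12:35, 13:10-14:00, 15:10-15:55, 16:30-17:50.
Priya free: 08:30-09:20, 11:05-11:50.
Arjun free: 08:45-09:50, 13:30-14:10, 16:45-18:15.
Wiremu free: 09:35-13:30, 13:55-16:05, 16:15-17:25.
Jonas ∩ Elena: 08:25-09:45, 13:40-15:00, 16:15-17:20.
Jonas ∩ Elena ∩ Zara: 08:25-09:45, 13:40-14:00, 16:30-17:20.
Jonas ∩ Elena ∩ Zara ∩ Priya: 08:30-09:20.
Jonas ∩ Elena ∩ Zara ∩ Priya ∩ Arjun: 08:45-09:20.
Jonas ∩ Elena ∩ Zara ∩ Priya ∩ Arjun ∩ Wiremu: ∅.
There is no time when everyone is free.
There is no common window, so the total is 0 minutes.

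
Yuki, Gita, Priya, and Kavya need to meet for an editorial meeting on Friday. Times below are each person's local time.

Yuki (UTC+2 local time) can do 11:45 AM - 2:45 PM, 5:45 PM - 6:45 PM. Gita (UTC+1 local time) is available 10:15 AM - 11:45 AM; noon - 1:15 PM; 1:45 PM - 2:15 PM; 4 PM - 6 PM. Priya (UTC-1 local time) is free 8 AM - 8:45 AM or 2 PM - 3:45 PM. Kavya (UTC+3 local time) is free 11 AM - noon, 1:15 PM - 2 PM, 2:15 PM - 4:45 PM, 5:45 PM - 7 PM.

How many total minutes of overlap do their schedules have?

15

Yuki in UTC: 09:45-12:45, 15:45-16:45 (subtract 2h to convert from UTC+2).
Gita in UTC: 09:15-10:45, 11:00-12:15, 12:45-13:15, 15:00-17:00 (subtract 1h to convert from UTC+1).
Priya in UTC: 09:00-09:45, 15:00-16:45 (add 1h to convert from UTC-1).
Kavya in UTC: 08:00-09:00, 10:15-11:00, 11:15-13:45, 14:45-16:00 (subtract 3h to convert from UTC+3).
Yuki ∩ Gita: 09:45-10:45, 11:00-12:15, 15:45-16:45.
Yuki ∩ Gita ∩ Priya: 15:45-16:45.
Yuki ∩ Gita ∩ Priya ∩ Kavya: 15:45-16:00.
Those are the intersection windows.
That's a single block of 15 minutes.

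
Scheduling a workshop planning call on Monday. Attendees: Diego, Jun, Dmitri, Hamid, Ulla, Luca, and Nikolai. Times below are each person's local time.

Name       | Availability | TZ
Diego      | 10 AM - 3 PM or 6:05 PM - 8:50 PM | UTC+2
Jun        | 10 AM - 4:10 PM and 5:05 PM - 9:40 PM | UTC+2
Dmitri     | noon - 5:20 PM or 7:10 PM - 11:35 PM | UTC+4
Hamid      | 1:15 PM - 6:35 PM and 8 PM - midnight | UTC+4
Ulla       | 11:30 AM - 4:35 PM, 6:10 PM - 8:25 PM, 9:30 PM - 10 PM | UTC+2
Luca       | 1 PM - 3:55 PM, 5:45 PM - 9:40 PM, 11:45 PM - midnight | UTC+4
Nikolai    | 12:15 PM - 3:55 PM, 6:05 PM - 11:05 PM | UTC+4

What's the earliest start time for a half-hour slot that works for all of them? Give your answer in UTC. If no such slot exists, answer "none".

Diego in UTC: 08:00-13:00, 16:05-18:50 (subtract 2h to convert from UTC+2).
Jun in UTC: 08:00-14:10, 15:05-19:40 (subtract 2h to convert from UTC+2).
Dmitri in UTC: 08:00-13:20, 15:10-19:35 (subtract 4h to convert from UTC+4).
Hamid in UTC: 09:15-14:35, 16:00-20:00 (subtract 4h to convert from UTC+4).
Ulla in UTC: 09:30-14:35, 16:10-18:25, 19:30-20:00 (subtract 2h to convert from UTC+2).
Luca in UTC: 09:00-11:55, 13:45-17:40, 19:45-20:00 (subtract 4h to convert from UTC+4).
Nikolai in UTC: 08:15-11:55, 14:05-19:05 (subtract 4h to convert from UTC+4).
Diego ∩ Jun: 08:00-13:00, 16:05-18:50.
Diego ∩ Jun ∩ Dmitri: 08:00-13:00, 16:05-18:50.
Diego ∩ Jun ∩ Dmitri ∩ Hamid: 09:15-13:00, 16:05-18:50.
Diego ∩ Jun ∩ Dmitri ∩ Hamid ∩ Ulla: 09:30-13:00, 16:10-18:25.
Diego ∩ Jun ∩ Dmitri ∩ Hamid ∩ Ulla ∩ Luca: 09:30-11:55, 16:10-17:40.
Diego ∩ Jun ∩ Dmitri ∩ Hamid ∩ Ulla ∩ Luca ∩ Nikolai: 09:30-11:55, 16:10-17:40.
The first common window of at least 30 minutes is 09:30-11:55, so the earliest start is 09:30.

09:30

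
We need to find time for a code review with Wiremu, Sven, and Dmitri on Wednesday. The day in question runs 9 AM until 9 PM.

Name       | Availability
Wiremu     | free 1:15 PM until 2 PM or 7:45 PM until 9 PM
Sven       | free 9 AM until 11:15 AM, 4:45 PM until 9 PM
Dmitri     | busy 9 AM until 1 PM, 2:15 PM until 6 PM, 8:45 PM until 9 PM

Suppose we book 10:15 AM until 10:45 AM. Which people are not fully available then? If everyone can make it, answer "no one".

Wiremu free: 13:15-14:00, 19:45-21:00.
Sven free: 09:00-11:15, 16:45-21:00.
Dmitri free: 13:00-14:15, 18:00-20:45 (invert busy blocks within the working day).
Wiremu: not fully free for 10:15-10:45. Sven: free for 10:15-10:45. Dmitri: not fully free for 10:15-10:45.

Dmitri, Wiremu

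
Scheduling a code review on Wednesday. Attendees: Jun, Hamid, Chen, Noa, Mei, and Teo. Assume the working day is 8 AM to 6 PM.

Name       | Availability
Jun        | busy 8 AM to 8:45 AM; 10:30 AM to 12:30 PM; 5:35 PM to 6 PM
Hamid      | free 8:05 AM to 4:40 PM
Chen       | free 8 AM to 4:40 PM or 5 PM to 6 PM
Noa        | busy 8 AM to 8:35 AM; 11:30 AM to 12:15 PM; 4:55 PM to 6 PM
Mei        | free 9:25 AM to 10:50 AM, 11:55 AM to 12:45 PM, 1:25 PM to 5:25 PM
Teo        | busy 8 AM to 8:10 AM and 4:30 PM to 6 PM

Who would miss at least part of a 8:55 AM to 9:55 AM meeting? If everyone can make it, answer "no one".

Jun free: 08:45-10:30, 12:30-17:35 (invert busy blocks within the working day).
Hamid free: 08:05-16:40.
Chen free: 08:00-16:40, 17:00-18:00.
Noa free: 08:35-11:30, 12:15-16:55 (invert busy blocks within the working day).
Mei free: 09:25-10:50, 11:55-12:45, 13:25-17:25.
Teo free: 08:10-16:30 (invert busy blocks within the working day).
Jun: free for 08:55-09:55. Hamid: free for 08:55-09:55. Chen: free for 08:55-09:55. Noa: free for 08:55-09:55. Mei: not fully free for 08:55-09:55. Teo: free for 08:55-09:55.

Mei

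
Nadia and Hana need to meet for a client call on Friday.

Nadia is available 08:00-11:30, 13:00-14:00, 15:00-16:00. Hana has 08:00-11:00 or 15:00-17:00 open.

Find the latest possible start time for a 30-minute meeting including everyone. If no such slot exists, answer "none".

Nadia ∩ Hana: 08:00-11:00, 15:00-16:00.
The last common window of at least 30 minutes is 15:00-16:00; a 30-minute meeting can start as late as 15:30 and still end by 16:00.

15:30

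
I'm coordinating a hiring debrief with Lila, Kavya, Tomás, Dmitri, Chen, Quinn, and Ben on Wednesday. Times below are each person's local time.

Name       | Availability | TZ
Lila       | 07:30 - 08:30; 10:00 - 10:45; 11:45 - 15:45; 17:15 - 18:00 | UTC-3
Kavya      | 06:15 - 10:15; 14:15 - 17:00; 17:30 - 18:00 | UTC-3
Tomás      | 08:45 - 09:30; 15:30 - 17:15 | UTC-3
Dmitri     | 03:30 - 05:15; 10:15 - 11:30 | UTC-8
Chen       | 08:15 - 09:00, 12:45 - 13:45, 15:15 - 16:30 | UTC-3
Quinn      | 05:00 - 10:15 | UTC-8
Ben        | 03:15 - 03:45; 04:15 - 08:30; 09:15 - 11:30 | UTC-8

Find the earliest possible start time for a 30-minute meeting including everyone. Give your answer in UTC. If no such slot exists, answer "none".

none

Lila in UTC: 10:30-11:30, 13:00-13:45, 14:45-18:45, 20:15-21:00 (add 3h to convert from UTC-3).
Kavya in UTC: 09:15-13:15, 17:15-20:00, 20:30-21:00 (add 3h to convert from UTC-3).
Tomás in UTC: 11:45-12:30, 18:30-20:15 (add 3h to convert from UTC-3).
Dmitri in UTC: 11:30-13:15, 18:15-19:30 (add 8h to convert from UTC-8).
Chen in UTC: 11:15-12:00, 15:45-16:45, 18:15-19:30 (add 3h to convert from UTC-3).
Quinn in UTC: 13:00-18:15 (add 8h to convert from UTC-8).
Ben in UTC: 11:15-11:45, 12:15-16:30, 17:15-19:30 (add 8h to convert from UTC-8).
Lila ∩ Kavya: 10:30-11:30, 13:00-13:15, 17:15-18:45, 20:30-21:00.
Lila ∩ Kavya ∩ Tomás: 18:30-18:45.
Lila ∩ Kavya ∩ Tomás ∩ Dmitri: 18:30-18:45.
Lila ∩ Kavya ∩ Tomás ∩ Dmitri ∩ Chen: 18:30-18:45.
Lila ∩ Kavya ∩ Tomás ∩ Dmitri ∩ Chen ∩ Quinn: ∅.
Lila ∩ Kavya ∩ Tomás ∩ Dmitri ∩ Chen ∩ Quinn ∩ Ben: ∅.
There is no time when everyone is free.
No common window is at least 30 minutes long.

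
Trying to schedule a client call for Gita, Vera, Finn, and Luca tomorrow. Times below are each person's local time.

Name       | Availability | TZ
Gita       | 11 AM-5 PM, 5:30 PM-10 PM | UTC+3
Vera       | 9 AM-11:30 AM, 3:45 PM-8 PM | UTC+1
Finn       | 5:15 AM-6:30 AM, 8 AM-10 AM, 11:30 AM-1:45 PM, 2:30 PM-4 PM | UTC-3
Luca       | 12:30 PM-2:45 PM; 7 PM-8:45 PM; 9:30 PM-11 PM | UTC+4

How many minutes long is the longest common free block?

Gita in UTC: 08:00-14:00, 14:30-19:00 (subtract 3h to convert from UTC+3).
Vera in UTC: 08:00-10:30, 14:45-19:00 (subtract 1h to convert from UTC+1).
Finn in UTC: 08:15-09:30, 11:00-13:00, 14:30-16:45, 17:30-19:00 (add 3h to convert from UTC-3).
Luca in UTC: 08:30-10:45, 15:00-16:45, 17:30-19:00 (subtract 4h to convert from UTC+4).
Gita ∩ Vera: 08:00-10:30, 14:45-19:00.
Gita ∩ Vera ∩ Finn: 08:15-09:30, 14:45-16:45, 17:30-19:00.
Gita ∩ Vera ∩ Finn ∩ Luca: 08:30-09:30, 15:00-16:45, 17:30-19:00.
Those are the intersection windows.
The longest is 15:00-16:45 at 105 minutes.

105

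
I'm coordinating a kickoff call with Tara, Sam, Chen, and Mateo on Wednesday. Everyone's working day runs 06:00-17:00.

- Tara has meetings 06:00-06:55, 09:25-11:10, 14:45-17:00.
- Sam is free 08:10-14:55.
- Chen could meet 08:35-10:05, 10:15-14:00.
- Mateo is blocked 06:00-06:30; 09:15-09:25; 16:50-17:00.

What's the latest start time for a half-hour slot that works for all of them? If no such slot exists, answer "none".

Tara free: 06:55-09:25, 11:10-14:45 (invert busy blocks within the working day).
Sam free: 08:10-14:55.
Chen free: 08:35-10:05, 10:15-14:00.
Mateo free: 06:30-09:15, 09:25-16:50 (invert busy blocks within the working day).
Tara ∩ Sam: 08:10-09:25, 11:10-14:45.
Tara ∩ Sam ∩ Chen: 08:35-09:25, 11:10-14:00.
Tara ∩ Sam ∩ Chen ∩ Mateo: 08:35-09:15, 11:10-14:00.
The last common window of at least 30 minutes is 11:10-14:00; a 30-minute meeting can start as late as 13:30 and still end by 14:00.

13:30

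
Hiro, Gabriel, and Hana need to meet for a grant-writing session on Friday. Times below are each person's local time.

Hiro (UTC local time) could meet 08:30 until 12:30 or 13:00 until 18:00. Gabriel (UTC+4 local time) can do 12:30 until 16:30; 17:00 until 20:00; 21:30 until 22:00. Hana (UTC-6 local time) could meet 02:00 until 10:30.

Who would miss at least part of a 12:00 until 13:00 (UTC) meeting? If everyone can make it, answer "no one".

Hiro in UTC: 08:30-12:30, 13:00-18:00.
Gabriel in UTC: 08:30-12:30, 13:00-16:00, 17:30-18:00 (subtract 4h to convert from UTC+4).
Hana in UTC: 08:00-16:30 (add 6h to convert from UTC-6).
Hiro: not fully free for 12:00-13:00. Gabriel: not fully free for 12:00-13:00. Hana: free for 12:00-13:00.

Gabriel, Hiro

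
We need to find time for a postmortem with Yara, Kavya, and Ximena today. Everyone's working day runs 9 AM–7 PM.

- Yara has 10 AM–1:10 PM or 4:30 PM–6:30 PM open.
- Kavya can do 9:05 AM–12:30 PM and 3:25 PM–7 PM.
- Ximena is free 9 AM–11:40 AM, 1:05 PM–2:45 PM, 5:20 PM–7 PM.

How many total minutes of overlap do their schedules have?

Yara ∩ Kavya: 10:00-12:30, 16:30-18:30.
Yara ∩ Kavya ∩ Ximena: 10:00-11:40, 17:20-18:30.
Summing the common windows: 100 + 70 = 170 minutes.

170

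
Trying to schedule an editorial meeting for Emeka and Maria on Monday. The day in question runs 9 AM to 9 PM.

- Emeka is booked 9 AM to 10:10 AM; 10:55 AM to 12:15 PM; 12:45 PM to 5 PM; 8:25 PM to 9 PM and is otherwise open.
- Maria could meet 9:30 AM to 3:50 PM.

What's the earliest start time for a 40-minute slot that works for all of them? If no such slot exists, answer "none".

Emeka free: 10:10-10:55, 12:15-12:45, 17:00-20:25 (invert busy blocks within the working day).
Maria free: 09:30-15:50.
Emeka ∩ Maria: 10:10-10:55, 12:15-12:45.
The first common window of at least 40 minutes is 10:10-10:55, so the earliest start is 10:10.

10:10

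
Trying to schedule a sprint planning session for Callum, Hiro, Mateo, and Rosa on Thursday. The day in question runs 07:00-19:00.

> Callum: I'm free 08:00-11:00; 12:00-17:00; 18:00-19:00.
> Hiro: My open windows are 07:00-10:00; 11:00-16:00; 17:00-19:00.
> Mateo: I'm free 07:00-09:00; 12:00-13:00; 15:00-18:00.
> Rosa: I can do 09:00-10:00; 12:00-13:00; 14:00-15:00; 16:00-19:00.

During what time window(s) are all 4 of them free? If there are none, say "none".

Callum ∩ Hiro: 08:00-10:00, 12:00-16:00, 18:00-19:00.
Callum ∩ Hiro ∩ Mateo: 08:00-09:00, 12:00-13:00, 15:00-16:00.
Callum ∩ Hiro ∩ Mateo ∩ Rosa: 12:00-13:00.

12:00-13:00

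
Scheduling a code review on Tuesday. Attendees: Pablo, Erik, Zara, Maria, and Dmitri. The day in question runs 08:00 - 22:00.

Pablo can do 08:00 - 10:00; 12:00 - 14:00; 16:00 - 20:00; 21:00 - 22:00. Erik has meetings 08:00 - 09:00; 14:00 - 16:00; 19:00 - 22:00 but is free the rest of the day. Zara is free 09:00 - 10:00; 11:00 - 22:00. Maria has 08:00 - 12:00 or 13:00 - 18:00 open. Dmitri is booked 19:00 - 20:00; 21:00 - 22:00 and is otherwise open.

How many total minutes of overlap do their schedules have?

240

Pablo free: 08:00-10:00, 12:00-14:00, 16:00-20:00, 21:00-22:00.
Erik free: 09:00-14:00, 16:00-19:00 (invert busy blocks within the working day).
Zara free: 09:00-10:00, 11:00-22:00.
Maria free: 08:00-12:00, 13:00-18:00.
Dmitri free: 08:00-19:00, 20:00-21:00 (invert busy blocks within the working day).
Pablo ∩ Erik: 09:00-10:00, 12:00-14:00, 16:00-19:00.
Pablo ∩ Erik ∩ Zara: 09:00-10:00, 12:00-14:00, 16:00-19:00.
Pablo ∩ Erik ∩ Zara ∩ Maria: 09:00-10:00, 13:00-14:00, 16:00-18:00.
Pablo ∩ Erik ∩ Zara ∩ Maria ∩ Dmitri: 09:00-10:00, 13:00-14:00, 16:00-18:00.
Those are the intersection windows.
Summing the common windows: 60 + 60 + 120 = 240 minutes.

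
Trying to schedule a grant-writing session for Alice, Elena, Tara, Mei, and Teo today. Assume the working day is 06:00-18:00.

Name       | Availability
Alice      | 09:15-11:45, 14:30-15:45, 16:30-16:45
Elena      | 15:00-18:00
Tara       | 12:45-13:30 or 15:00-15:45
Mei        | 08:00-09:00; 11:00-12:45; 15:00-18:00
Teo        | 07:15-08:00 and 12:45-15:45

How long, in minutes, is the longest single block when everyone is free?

Alice ∩ Elena: 15:00-15:45, 16:30-16:45.
Alice ∩ Elena ∩ Tara: 15:00-15:45.
Alice ∩ Elena ∩ Tara ∩ Mei: 15:00-15:45.
Alice ∩ Elena ∩ Tara ∩ Mei ∩ Teo: 15:00-15:45.
So the common availability across everyone is 15:00-15:45.
The longest is 15:00-15:45 at 45 minutes.

45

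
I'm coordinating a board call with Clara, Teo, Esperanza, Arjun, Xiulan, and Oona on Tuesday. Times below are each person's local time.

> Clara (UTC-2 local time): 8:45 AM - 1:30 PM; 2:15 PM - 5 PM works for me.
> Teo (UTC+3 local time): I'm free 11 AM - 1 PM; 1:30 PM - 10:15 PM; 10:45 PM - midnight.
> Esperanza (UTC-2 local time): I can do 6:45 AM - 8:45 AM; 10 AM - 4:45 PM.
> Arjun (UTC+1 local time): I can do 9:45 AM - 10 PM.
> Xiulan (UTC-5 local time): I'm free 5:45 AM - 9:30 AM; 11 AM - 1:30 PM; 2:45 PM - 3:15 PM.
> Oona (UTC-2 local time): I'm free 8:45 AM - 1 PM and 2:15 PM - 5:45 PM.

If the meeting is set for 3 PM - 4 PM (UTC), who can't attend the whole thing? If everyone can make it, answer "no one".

Clara, Oona, Xiulan

Clara in UTC: 10:45-15:30, 16:15-19:00 (add 2h to convert from UTC-2).
Teo in UTC: 08:00-10:00, 10:30-19:15, 19:45-21:00 (subtract 3h to convert from UTC+3).
Esperanza in UTC: 08:45-10:45, 12:00-18:45 (add 2h to convert from UTC-2).
Arjun in UTC: 08:45-21:00 (subtract 1h to convert from UTC+1).
Xiulan in UTC: 10:45-14:30, 16:00-18:30, 19:45-20:15 (add 5h to convert from UTC-5).
Oona in UTC: 10:45-15:00, 16:15-19:45 (add 2h to convert from UTC-2).
Clara: not fully free for 15:00-16:00. Teo: free for 15:00-16:00. Esperanza: free for 15:00-16:00. Arjun: free for 15:00-16:00. Xiulan: not fully free for 15:00-16:00. Oona: not fully free for 15:00-16:00.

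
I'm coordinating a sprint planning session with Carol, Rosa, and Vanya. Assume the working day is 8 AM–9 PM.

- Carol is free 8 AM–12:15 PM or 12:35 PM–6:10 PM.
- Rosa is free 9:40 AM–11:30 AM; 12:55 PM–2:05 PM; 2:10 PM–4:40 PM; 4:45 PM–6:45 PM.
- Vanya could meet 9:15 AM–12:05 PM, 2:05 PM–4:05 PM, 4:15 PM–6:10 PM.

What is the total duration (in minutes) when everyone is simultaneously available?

335

Carol ∩ Rosa: 09:40-11:30, 12:55-14:05, 14:10-16:40, 16:45-18:10.
Carol ∩ Rosa ∩ Vanya: 09:40-11:30, 14:10-16:05, 16:15-16:40, 16:45-18:10.
Those are the intersection windows.
Summing the common windows: 110 + 115 + 25 + 85 = 335 minutes.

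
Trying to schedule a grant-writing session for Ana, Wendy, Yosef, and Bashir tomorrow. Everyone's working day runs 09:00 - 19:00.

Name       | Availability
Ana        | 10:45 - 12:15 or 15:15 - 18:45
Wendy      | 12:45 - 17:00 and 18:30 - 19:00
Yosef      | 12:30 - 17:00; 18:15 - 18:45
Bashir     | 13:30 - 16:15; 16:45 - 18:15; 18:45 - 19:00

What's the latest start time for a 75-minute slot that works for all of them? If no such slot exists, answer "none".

Ana ∩ Wendy: 15:15-17:00, 18:30-18:45.
Ana ∩ Wendy ∩ Yosef: 15:15-17:00, 18:30-18:45.
Ana ∩ Wendy ∩ Yosef ∩ Bashir: 15:15-16:15, 16:45-17:00.
No common window is at least 75 minutes long.

none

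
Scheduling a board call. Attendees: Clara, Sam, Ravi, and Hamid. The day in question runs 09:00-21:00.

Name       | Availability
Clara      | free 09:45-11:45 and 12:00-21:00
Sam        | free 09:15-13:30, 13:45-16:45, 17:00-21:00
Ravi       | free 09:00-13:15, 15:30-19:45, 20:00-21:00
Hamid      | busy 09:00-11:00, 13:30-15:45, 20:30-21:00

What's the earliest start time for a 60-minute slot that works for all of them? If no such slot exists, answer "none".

Clara free: 09:45-11:45, 12:00-21:00.
Sam free: 09:15-13:30, 13:45-16:45, 17:00-21:00.
Ravi free: 09:00-13:15, 15:30-19:45, 20:00-21:00.
Hamid free: 11:00-13:30, 15:45-20:30 (invert busy blocks within the working day).
Clara ∩ Sam: 09:45-11:45, 12:00-13:30, 13:45-16:45, 17:00-21:00.
Clara ∩ Sam ∩ Ravi: 09:45-11:45, 12:00-13:15, 15:30-16:45, 17:00-19:45, 20:00-21:00.
Clara ∩ Sam ∩ Ravi ∩ Hamid: 11:00-11:45, 12:00-13:15, 15:45-16:45, 17:00-19:45, 20:00-20:30.
So the common availability across everyone is 11:00-11:45, 12:00-13:15, 15:45-16:45, 17:00-19:45, 20:00-20:30.
The first common window of at least 60 minutes is 12:00-13:15, so the earliest start is 12:00.

12:00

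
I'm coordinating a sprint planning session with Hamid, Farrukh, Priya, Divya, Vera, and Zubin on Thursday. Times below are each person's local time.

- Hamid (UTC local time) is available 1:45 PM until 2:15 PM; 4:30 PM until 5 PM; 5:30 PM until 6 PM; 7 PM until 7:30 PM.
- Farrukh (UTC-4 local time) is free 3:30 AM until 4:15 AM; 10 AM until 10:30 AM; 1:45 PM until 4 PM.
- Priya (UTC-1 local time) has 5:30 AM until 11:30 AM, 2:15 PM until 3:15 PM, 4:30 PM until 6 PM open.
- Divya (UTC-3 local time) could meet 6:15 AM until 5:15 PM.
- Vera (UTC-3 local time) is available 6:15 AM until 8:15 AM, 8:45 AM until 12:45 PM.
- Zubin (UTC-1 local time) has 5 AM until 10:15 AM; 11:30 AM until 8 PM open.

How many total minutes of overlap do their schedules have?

Hamid in UTC: 13:45-14:15, 16:30-17:00, 17:30-18:00, 19:00-19:30.
Farrukh in UTC: 07:30-08:15, 14:00-14:30, 17:45-20:00 (add 4h to convert from UTC-4).
Priya in UTC: 06:30-12:30, 15:15-16:15, 17:30-19:00 (add 1h to convert from UTC-1).
Divya in UTC: 09:15-20:15 (add 3h to convert from UTC-3).
Vera in UTC: 09:15-11:15, 11:45-15:45 (add 3h to convert from UTC-3).
Zubin in UTC: 06:00-11:15, 12:30-21:00 (add 1h to convert from UTC-1).
Hamid ∩ Farrukh: 14:00-14:15, 17:45-18:00, 19:00-19:30.
Hamid ∩ Farrukh ∩ Priya: 17:45-18:00.
Hamid ∩ Farrukh ∩ Priya ∩ Divya: 17:45-18:00.
Hamid ∩ Farrukh ∩ Priya ∩ Divya ∩ Vera: ∅.
Hamid ∩ Farrukh ∩ Priya ∩ Divya ∩ Vera ∩ Zubin: ∅.
There is no time when everyone is free.
There is no common window, so the total is 0 minutes.

0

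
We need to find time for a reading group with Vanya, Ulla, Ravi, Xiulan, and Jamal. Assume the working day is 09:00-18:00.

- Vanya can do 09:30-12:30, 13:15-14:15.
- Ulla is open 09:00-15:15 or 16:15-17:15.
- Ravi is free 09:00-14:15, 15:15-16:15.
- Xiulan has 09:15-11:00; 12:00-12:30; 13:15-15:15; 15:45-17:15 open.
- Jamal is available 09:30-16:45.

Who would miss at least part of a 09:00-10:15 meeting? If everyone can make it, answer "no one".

Jamal, Vanya, Xiulan

Vanya: not fully free for 09:00-10:15. Ulla: free for 09:00-10:15. Ravi: free for 09:00-10:15. Xiulan: not fully free for 09:00-10:15. Jamal: not fully free for 09:00-10:15.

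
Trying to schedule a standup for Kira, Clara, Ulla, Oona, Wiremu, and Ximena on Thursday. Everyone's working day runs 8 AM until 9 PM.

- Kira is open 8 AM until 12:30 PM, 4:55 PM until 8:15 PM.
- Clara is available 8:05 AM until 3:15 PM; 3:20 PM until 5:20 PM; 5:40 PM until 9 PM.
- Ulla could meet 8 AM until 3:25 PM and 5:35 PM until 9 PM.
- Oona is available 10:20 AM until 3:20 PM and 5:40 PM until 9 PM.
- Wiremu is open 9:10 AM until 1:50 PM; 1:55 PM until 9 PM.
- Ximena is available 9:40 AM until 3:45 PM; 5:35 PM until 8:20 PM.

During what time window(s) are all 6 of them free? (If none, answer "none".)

Kira ∩ Clara: 08:05-12:30, 16:55-17:20, 17:40-20:15.
Kira ∩ Clara ∩ Ulla: 08:05-12:30, 17:40-20:15.
Kira ∩ Clara ∩ Ulla ∩ Oona: 10:20-12:30, 17:40-20:15.
Kira ∩ Clara ∩ Ulla ∩ Oona ∩ Wiremu: 10:20-12:30, 17:40-20:15.
Kira ∩ Clara ∩ Ulla ∩ Oona ∩ Wiremu ∩ Ximena: 10:20-12:30, 17:40-20:15.

10:20-12:30, 17:40-20:15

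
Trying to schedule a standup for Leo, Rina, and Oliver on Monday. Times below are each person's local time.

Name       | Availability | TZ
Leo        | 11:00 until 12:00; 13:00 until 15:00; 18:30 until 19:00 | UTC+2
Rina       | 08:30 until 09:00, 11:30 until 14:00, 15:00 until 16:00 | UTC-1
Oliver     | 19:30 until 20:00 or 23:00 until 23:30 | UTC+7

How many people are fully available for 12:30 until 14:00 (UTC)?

1

Leo in UTC: 09:00-10:00, 11:00-13:00, 16:30-17:00 (subtract 2h to convert from UTC+2).
Rina in UTC: 09:30-10:00, 12:30-15:00, 16:00-17:00 (add 1h to convert from UTC-1).
Oliver in UTC: 12:30-13:00, 16:00-16:30 (subtract 7h to convert from UTC+7).
Rina can make the full 12:30-14:00 slot — that's 1.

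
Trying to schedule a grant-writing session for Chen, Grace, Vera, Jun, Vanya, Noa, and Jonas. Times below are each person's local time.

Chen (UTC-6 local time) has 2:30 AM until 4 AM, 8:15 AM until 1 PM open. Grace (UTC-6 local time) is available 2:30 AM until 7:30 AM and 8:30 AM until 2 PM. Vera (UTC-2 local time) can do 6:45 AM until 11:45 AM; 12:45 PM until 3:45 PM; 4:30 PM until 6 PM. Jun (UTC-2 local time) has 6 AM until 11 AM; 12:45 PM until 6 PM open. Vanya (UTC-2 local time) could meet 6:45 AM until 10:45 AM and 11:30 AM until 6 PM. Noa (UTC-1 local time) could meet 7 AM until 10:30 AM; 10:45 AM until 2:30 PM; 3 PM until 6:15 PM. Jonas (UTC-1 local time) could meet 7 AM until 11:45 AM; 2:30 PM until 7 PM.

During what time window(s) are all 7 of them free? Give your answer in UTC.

Chen in UTC: 08:30-10:00, 14:15-19:00 (add 6h to convert from UTC-6).
Grace in UTC: 08:30-13:30, 14:30-20:00 (add 6h to convert from UTC-6).
Vera in UTC: 08:45-13:45, 14:45-17:45, 18:30-20:00 (add 2h to convert from UTC-2).
Jun in UTC: 08:00-13:00, 14:45-20:00 (add 2h to convert from UTC-2).
Vanya in UTC: 08:45-12:45, 13:30-20:00 (add 2h to convert from UTC-2).
Noa in UTC: 08:00-11:30, 11:45-15:30, 16:00-19:15 (add 1h to convert from UTC-1).
Jonas in UTC: 08:00-12:45, 15:30-20:00 (add 1h to convert from UTC-1).
Chen ∩ Grace: 08:30-10:00, 14:30-19:00.
Chen ∩ Grace ∩ Vera: 08:45-10:00, 14:45-17:45, 18:30-19:00.
Chen ∩ Grace ∩ Vera ∩ Jun: 08:45-10:00, 14:45-17:45, 18:30-19:00.
Chen ∩ Grace ∩ Vera ∩ Jun ∩ Vanya: 08:45-10:00, 14:45-17:45, 18:30-19:00.
Chen ∩ Grace ∩ Vera ∩ Jun ∩ Vanya ∩ Noa: 08:45-10:00, 14:45-15:30, 16:00-17:45, 18:30-19:00.
Chen ∩ Grace ∩ Vera ∩ Jun ∩ Vanya ∩ Noa ∩ Jonas: 08:45-10:00, 16:00-17:45, 18:30-19:00.
Those are the intersection windows.

08:45-10:00, 16:00-17:45, 18:30-19:00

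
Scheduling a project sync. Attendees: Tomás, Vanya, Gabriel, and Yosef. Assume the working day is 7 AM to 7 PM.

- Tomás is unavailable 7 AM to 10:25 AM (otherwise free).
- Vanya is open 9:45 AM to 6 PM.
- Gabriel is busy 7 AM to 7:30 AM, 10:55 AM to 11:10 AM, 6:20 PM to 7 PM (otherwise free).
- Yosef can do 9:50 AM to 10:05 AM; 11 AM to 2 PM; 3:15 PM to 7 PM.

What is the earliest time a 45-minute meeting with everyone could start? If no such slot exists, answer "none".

Tomás free: 10:25-19:00 (invert busy blocks within the working day).
Vanya free: 09:45-18:00.
Gabriel free: 07:30-10:55, 11:10-18:20 (invert busy blocks within the working day).
Yosef free: 09:50-10:05, 11:00-14:00, 15:15-19:00.
Tomás ∩ Vanya: 10:25-18:00.
Tomás ∩ Vanya ∩ Gabriel: 10:25-10:55, 11:10-18:00.
Tomás ∩ Vanya ∩ Gabriel ∩ Yosef: 11:10-14:00, 15:15-18:00.
The first common window of at least 45 minutes is 11:10-14:00, so the earliest start is 11:10.

11:10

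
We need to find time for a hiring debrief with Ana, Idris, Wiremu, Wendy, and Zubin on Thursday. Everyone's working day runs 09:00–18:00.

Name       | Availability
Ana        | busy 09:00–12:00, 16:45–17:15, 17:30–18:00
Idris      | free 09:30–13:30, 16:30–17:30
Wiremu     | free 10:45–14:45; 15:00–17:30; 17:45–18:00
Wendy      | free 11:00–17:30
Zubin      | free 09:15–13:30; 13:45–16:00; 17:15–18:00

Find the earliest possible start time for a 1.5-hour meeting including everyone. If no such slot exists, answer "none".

12:00

Ana free: 12:00-16:45, 17:15-17:30 (invert busy blocks within the working day).
Idris free: 09:30-13:30, 16:30-17:30.
Wiremu free: 10:45-14:45, 15:00-17:30, 17:45-18:00.
Wendy free: 11:00-17:30.
Zubin free: 09:15-13:30, 13:45-16:00, 17:15-18:00.
Ana ∩ Idris: 12:00-13:30, 16:30-16:45, 17:15-17:30.
Ana ∩ Idris ∩ Wiremu: 12:00-13:30, 16:30-16:45, 17:15-17:30.
Ana ∩ Idris ∩ Wiremu ∩ Wendy: 12:00-13:30, 16:30-16:45, 17:15-17:30.
Ana ∩ Idris ∩ Wiremu ∩ Wendy ∩ Zubin: 12:00-13:30, 17:15-17:30.
So the common availability across everyone is 12:00-13:30, 17:15-17:30.
The first common window of at least 90 minutes is 12:00-13:30, so the earliest start is 12:00.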